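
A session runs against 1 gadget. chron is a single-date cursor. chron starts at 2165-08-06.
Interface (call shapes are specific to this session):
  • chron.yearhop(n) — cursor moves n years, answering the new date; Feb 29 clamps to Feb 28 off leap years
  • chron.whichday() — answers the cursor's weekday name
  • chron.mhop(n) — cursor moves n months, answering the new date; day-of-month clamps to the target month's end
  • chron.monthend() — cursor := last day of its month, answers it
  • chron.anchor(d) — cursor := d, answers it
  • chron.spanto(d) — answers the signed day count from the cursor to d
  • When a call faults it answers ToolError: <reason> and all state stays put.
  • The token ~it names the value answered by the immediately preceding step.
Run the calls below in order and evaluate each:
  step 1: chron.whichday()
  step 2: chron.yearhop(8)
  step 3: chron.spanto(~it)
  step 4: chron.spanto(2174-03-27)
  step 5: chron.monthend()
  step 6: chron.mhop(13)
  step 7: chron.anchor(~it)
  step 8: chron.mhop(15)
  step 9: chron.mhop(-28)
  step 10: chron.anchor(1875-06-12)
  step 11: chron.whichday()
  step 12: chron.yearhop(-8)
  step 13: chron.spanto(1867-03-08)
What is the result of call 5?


CALL whichday[]
RET  Tuesday
CALL yearhop[n=8]
RET  2173-08-06
CALL spanto[d=~it]
RET  0
CALL spanto[d=2174-03-27]
RET  233
CALL monthend[]
RET  2173-08-31
CALL mhop[n=13]
RET  2174-09-30
CALL anchor[d=~it]
RET  2174-09-30
CALL mhop[n=15]
RET  2175-12-30
CALL mhop[n=-28]
RET  2173-08-30
CALL anchor[d=1875-06-12]
RET  1875-06-12
CALL whichday[]
RET  Saturday
CALL yearhop[n=-8]
RET  1867-06-12
CALL spanto[d=1867-03-08]
RET  -96

Answer: 2173-08-31


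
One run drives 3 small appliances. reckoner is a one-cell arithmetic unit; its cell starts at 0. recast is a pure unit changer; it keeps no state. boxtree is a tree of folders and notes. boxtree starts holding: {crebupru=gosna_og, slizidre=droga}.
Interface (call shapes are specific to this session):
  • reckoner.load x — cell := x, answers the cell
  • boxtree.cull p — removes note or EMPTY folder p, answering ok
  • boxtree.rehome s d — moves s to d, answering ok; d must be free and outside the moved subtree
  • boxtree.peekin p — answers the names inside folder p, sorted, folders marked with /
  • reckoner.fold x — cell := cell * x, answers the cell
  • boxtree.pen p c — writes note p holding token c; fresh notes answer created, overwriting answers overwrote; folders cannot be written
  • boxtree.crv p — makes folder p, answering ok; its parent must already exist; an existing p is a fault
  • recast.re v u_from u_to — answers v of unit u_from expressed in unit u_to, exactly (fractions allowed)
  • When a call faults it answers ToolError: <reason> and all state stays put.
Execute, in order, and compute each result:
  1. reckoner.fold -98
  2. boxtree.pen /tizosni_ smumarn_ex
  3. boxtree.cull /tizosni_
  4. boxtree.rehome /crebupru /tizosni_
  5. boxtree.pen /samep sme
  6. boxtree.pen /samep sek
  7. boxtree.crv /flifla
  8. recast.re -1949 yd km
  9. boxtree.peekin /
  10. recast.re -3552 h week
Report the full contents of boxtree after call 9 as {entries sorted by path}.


Answer: {flifla/, samep=sek, slizidre=droga, tizosni_=gosna_og}

Derivation:
Do: reckoner.fold[x→-98]
See: 0
Do: boxtree.pen[p→/tizosni_; c→smumarn_ex]
See: created
Do: boxtree.cull[p→/tizosni_]
See: ok
Do: boxtree.rehome[s→/crebupru; d→/tizosni_]
See: ok
Do: boxtree.pen[p→/samep; c→sme]
See: created
Do: boxtree.pen[p→/samep; c→sek]
See: overwrote
Do: boxtree.crv[p→/flifla]
See: ok
Do: recast.re[v→-1949; u_from→yd; u_to→km]
See: -2227707/1250000
Do: boxtree.peekin[p→/]
See: [flifla/, samep, slizidre, tizosni_]
Do: recast.re[v→-3552; u_from→h; u_to→week]
See: -148/7


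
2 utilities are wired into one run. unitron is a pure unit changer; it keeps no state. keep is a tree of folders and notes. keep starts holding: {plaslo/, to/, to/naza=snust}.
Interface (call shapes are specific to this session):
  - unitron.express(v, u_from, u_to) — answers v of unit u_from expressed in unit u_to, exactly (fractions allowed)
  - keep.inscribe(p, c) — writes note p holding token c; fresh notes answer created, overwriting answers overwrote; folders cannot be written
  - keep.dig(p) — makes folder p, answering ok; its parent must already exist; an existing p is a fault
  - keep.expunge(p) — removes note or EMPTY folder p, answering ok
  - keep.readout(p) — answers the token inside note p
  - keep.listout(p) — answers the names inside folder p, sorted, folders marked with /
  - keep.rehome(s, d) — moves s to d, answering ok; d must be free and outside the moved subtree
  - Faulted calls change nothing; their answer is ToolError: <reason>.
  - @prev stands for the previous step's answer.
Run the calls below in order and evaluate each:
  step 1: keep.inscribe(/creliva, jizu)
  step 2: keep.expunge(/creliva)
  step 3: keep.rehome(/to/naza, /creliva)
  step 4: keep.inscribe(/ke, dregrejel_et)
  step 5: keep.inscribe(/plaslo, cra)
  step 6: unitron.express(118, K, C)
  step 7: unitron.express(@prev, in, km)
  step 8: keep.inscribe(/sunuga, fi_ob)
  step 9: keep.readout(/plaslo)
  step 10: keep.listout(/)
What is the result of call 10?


~$ keep.inscribe p='/creliva' c='jizu'
:: created
~$ keep.expunge p='/creliva'
:: ok
~$ keep.rehome s='/to/naza' d='/creliva'
:: ok
~$ keep.inscribe p='/ke' c='dregrejel_et'
:: created
~$ keep.inscribe p='/plaslo' c='cra'
:: ToolError: is a directory
~$ unitron.express v='118' u_from='K' u_to='C'
:: -3103/20
~$ unitron.express v='@prev' u_from='in' u_to='km'
:: -394081/100000000
~$ keep.inscribe p='/sunuga' c='fi_ob'
:: created
~$ keep.readout p='/plaslo'
:: ToolError: is a directory
~$ keep.listout p='/'
:: [creliva, ke, plaslo/, sunuga, to/]

Answer: [creliva, ke, plaslo/, sunuga, to/]


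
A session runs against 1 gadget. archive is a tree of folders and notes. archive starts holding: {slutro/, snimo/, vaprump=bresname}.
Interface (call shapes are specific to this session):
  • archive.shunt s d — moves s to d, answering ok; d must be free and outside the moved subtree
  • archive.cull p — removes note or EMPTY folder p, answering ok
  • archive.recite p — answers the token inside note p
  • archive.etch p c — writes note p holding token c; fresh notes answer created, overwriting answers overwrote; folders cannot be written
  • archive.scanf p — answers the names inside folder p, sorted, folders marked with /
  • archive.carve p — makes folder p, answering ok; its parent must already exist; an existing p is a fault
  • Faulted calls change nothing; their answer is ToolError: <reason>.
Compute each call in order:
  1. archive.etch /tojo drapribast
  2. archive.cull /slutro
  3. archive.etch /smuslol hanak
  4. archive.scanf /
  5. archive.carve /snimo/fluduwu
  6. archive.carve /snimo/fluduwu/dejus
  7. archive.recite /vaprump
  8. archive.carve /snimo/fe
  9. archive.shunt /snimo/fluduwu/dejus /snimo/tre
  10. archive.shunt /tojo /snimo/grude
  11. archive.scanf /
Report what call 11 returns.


Answer: [smuslol, snimo/, vaprump]

Derivation:
Invoking etch(p='/tojo', c='drapribast'), and observe created.
Next I call cull(p='/slutro'), and get ok.
Calling etch(p='/smuslol', c='hanak'): created.
Then scanf(p='/'), and get [smuslol, snimo/, tojo, vaprump].
Then carve(p='/snimo/fluduwu'), and see ok.
Calling carve(p='/snimo/fluduwu/dejus'), and observe ok.
Then recite(p='/vaprump'), and get bresname.
Next I call carve(p='/snimo/fe'), and see ok.
Then shunt(s='/snimo/fluduwu/dejus', d='/snimo/tre'), which returns ok.
Next I call shunt(s='/tojo', d='/snimo/grude'), yielding ok.
Invoking scanf(p='/'), yielding [smuslol, snimo/, vaprump].


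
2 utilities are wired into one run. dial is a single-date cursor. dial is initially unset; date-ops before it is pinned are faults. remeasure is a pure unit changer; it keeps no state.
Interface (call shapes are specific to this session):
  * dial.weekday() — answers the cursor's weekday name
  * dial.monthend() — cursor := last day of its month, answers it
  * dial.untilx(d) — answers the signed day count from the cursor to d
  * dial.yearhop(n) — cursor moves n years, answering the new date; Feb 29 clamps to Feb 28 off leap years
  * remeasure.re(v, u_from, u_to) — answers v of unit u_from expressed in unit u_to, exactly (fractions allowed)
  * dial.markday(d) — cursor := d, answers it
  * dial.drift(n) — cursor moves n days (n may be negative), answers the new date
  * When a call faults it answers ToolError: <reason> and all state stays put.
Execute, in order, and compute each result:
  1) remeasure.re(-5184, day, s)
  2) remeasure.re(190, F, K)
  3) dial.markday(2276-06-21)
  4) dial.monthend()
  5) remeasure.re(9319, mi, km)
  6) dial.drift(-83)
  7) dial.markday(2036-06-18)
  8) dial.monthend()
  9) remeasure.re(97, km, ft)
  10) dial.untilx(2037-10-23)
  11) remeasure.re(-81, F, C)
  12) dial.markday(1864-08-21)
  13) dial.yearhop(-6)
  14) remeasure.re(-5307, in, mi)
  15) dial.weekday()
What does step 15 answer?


Answer: Saturday

Derivation:
$ re v='-5184' u_from='day' u_to='s'
:: -447897600
$ re v='190' u_from='F' u_to='K'
:: 64967/180
$ markday d='2276-06-21'
:: 2276-06-21
$ monthend
:: 2276-06-30
$ re v='9319' u_from='mi' u_to='km'
:: 234335574/15625
$ drift n='-83'
:: 2276-04-08
$ markday d='2036-06-18'
:: 2036-06-18
$ monthend
:: 2036-06-30
$ re v='97' u_from='km' u_to='ft'
:: 121250000/381
$ untilx d='2037-10-23'
:: 480
$ re v='-81' u_from='F' u_to='C'
:: -565/9
$ markday d='1864-08-21'
:: 1864-08-21
$ yearhop n='-6'
:: 1858-08-21
$ re v='-5307' u_from='in' u_to='mi'
:: -1769/21120
$ weekday
:: Saturday


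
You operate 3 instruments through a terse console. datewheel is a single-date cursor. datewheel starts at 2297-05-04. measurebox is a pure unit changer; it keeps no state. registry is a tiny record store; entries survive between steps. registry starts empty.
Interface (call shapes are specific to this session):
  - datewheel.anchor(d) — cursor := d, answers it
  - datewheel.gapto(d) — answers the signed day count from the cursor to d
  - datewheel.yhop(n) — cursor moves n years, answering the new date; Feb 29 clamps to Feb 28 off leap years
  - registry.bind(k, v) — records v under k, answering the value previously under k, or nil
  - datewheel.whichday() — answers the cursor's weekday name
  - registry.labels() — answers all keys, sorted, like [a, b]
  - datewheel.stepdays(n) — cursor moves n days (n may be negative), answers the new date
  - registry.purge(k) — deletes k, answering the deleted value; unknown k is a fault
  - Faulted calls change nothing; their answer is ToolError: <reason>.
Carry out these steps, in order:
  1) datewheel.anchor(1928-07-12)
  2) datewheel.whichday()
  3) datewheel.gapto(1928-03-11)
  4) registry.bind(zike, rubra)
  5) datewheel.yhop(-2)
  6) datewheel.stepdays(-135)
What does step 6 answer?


Answer: 1926-02-27

Derivation:
-> datewheel.anchor(d=1928-07-12)
<- 1928-07-12
-> datewheel.whichday()
<- Thursday
-> datewheel.gapto(d=1928-03-11)
<- -123
-> registry.bind(k=zike, v=rubra)
<- nil
-> datewheel.yhop(n=-2)
<- 1926-07-12
-> datewheel.stepdays(n=-135)
<- 1926-02-27


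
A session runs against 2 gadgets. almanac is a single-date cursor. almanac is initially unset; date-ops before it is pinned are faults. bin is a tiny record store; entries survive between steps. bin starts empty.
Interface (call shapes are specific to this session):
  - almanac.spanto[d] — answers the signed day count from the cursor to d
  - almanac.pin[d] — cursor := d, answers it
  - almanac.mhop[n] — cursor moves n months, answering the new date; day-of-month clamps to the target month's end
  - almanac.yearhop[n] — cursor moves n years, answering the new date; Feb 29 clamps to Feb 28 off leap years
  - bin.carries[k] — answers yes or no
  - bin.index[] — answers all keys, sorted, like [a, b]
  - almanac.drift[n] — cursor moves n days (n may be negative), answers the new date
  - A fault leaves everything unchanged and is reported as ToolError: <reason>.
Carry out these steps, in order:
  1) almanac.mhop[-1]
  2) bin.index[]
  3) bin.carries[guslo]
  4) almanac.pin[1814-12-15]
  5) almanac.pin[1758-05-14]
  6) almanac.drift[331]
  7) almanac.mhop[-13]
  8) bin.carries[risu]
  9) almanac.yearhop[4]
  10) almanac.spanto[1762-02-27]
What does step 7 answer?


Answer: 1758-03-10

Derivation:
Act: mhop[n→-1]
Obs: ToolError: no date set
Act: index[]
Obs: []
Act: carries[k→guslo]
Obs: no
Act: pin[d→1814-12-15]
Obs: 1814-12-15
Act: pin[d→1758-05-14]
Obs: 1758-05-14
Act: drift[n→331]
Obs: 1759-04-10
Act: mhop[n→-13]
Obs: 1758-03-10
Act: carries[k→risu]
Obs: no
Act: yearhop[n→4]
Obs: 1762-03-10
Act: spanto[d→1762-02-27]
Obs: -11


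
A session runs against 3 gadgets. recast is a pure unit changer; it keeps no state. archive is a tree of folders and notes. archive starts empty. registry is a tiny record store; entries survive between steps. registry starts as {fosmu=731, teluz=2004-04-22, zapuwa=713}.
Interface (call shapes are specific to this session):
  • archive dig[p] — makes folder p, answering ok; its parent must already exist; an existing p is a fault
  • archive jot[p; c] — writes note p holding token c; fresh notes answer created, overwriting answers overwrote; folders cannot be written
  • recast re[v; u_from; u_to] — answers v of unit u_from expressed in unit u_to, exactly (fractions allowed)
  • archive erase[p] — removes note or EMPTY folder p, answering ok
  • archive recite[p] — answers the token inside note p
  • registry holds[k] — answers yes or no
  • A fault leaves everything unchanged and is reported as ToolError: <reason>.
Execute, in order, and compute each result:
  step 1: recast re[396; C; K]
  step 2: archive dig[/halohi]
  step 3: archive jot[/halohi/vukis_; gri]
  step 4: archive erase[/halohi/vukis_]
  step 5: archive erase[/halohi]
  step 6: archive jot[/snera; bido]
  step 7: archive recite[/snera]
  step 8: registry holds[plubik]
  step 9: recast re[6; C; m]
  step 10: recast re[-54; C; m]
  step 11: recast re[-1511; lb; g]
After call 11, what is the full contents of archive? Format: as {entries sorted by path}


-- 1. recast re(v='396', u_from='C', u_to='K') => 13383/20
-- 2. archive dig(p='/halohi') => ok
-- 3. archive jot(p='/halohi/vukis_', c='gri') => created
-- 4. archive erase(p='/halohi/vukis_') => ok
-- 5. archive erase(p='/halohi') => ok
-- 6. archive jot(p='/snera', c='bido') => created
-- 7. archive recite(p='/snera') => bido
-- 8. registry holds(k='plubik') => no
-- 9. recast re(v='6', u_from='C', u_to='m') => ToolError: incompatible units
-- 10. recast re(v='-54', u_from='C', u_to='m') => ToolError: incompatible units
-- 11. recast re(v='-1511', u_from='lb', u_to='g') => -68537807107/100000

Answer: {snera=bido}


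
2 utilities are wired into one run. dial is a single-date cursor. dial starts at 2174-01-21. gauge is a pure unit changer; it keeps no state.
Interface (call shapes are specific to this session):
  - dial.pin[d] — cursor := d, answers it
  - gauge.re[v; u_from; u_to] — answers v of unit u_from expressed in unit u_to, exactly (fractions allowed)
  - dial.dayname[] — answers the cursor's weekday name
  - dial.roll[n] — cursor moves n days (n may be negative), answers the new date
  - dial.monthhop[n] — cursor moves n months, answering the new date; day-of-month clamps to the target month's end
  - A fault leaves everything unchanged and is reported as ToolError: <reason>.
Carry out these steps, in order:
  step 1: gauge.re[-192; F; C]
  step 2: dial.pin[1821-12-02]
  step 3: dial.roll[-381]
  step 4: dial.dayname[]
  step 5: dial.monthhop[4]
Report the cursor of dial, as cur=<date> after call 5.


Answer: cur=1821-03-16

Derivation:
→ gauge.re(v: -192, u_from: F, u_to: C)
← -1120/9
→ dial.pin(d: 1821-12-02)
← 1821-12-02
→ dial.roll(n: -381)
← 1820-11-16
→ dial.dayname()
← Thursday
→ dial.monthhop(n: 4)
← 1821-03-16


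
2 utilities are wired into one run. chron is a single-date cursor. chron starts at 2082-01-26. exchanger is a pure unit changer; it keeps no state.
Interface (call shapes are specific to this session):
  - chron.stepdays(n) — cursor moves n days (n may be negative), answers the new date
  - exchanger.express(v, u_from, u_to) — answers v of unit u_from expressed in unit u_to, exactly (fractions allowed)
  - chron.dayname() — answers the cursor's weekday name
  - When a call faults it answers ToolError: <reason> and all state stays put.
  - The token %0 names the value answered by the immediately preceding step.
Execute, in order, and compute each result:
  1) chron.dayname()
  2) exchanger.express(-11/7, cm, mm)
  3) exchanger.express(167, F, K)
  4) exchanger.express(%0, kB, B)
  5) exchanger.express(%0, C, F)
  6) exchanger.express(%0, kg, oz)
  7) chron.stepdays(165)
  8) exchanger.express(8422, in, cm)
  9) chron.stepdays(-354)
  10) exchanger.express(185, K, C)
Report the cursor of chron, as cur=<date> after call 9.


Answer: cur=2081-07-21

Derivation:
// dayname() -> Monday
// express(v='-11/7', u_from='cm', u_to='mm') -> -110/7
// express(v='167', u_from='F', u_to='K') -> 6963/20
// express(v='%0', u_from='kB', u_to='B') -> 348150
// express(v='%0', u_from='C', u_to='F') -> 626702
// express(v='%0', u_from='kg', u_to='oz') -> 1002723200000000/45359237
// stepdays(n='165') -> 2082-07-10
// express(v='8422', u_from='in', u_to='cm') -> 534797/25
// stepdays(n='-354') -> 2081-07-21
// express(v='185', u_from='K', u_to='C') -> -1763/20


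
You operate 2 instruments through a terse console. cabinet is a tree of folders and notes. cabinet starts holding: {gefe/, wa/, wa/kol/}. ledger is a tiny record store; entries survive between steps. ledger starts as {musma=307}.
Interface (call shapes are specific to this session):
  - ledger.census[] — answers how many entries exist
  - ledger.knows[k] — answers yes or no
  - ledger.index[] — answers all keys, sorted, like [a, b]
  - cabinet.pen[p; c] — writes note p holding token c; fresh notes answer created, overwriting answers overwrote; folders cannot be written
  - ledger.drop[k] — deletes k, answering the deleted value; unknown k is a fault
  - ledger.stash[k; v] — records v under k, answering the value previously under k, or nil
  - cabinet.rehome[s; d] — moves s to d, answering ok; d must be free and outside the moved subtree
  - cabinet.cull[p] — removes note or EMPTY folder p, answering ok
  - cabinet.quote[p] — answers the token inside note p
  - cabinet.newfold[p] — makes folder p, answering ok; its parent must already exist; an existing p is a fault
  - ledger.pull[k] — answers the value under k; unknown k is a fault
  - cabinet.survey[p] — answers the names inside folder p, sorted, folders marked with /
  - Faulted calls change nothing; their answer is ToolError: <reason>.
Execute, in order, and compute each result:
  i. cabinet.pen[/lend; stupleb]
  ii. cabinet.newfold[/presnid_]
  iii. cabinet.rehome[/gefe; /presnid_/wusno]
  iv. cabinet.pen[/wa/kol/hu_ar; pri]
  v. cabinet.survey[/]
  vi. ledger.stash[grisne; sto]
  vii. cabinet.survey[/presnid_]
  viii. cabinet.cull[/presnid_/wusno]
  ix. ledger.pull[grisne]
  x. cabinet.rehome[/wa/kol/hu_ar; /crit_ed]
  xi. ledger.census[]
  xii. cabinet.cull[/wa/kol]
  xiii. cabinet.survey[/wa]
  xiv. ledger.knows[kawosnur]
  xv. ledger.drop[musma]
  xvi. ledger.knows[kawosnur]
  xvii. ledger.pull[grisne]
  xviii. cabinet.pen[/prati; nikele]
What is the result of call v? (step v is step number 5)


Act: cabinet.pen[p→/lend; c→stupleb]
Obs: created
Act: cabinet.newfold[p→/presnid_]
Obs: ok
Act: cabinet.rehome[s→/gefe; d→/presnid_/wusno]
Obs: ok
Act: cabinet.pen[p→/wa/kol/hu_ar; c→pri]
Obs: created
Act: cabinet.survey[p→/]
Obs: [lend, presnid_/, wa/]
Act: ledger.stash[k→grisne; v→sto]
Obs: nil
Act: cabinet.survey[p→/presnid_]
Obs: [wusno/]
Act: cabinet.cull[p→/presnid_/wusno]
Obs: ok
Act: ledger.pull[k→grisne]
Obs: sto
Act: cabinet.rehome[s→/wa/kol/hu_ar; d→/crit_ed]
Obs: ok
Act: ledger.census[]
Obs: 2
Act: cabinet.cull[p→/wa/kol]
Obs: ok
Act: cabinet.survey[p→/wa]
Obs: []
Act: ledger.knows[k→kawosnur]
Obs: no
Act: ledger.drop[k→musma]
Obs: 307
Act: ledger.knows[k→kawosnur]
Obs: no
Act: ledger.pull[k→grisne]
Obs: sto
Act: cabinet.pen[p→/prati; c→nikele]
Obs: created

Answer: [lend, presnid_/, wa/]


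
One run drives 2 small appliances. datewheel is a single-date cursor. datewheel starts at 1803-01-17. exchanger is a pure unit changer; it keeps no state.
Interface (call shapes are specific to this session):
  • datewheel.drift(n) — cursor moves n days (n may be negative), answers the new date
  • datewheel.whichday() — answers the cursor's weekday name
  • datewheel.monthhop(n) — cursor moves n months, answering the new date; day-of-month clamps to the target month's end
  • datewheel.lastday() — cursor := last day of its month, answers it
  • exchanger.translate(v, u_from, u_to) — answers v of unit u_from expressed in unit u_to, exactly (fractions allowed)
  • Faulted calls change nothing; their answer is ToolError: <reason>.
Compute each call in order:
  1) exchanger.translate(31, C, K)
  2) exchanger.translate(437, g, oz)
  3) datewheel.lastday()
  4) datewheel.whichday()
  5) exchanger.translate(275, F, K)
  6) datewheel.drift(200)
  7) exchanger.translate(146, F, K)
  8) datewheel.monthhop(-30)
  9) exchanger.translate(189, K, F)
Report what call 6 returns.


Answer: 1803-08-19

Derivation:
Act: translate[v→31; u_from→C; u_to→K]
Obs: 6083/20
Act: translate[v→437; u_from→g; u_to→oz]
Obs: 699200000/45359237
Act: lastday[]
Obs: 1803-01-31
Act: whichday[]
Obs: Monday
Act: translate[v→275; u_from→F; u_to→K]
Obs: 8163/20
Act: drift[n→200]
Obs: 1803-08-19
Act: translate[v→146; u_from→F; u_to→K]
Obs: 20189/60
Act: monthhop[n→-30]
Obs: 1801-02-19
Act: translate[v→189; u_from→K; u_to→F]
Obs: -11947/100


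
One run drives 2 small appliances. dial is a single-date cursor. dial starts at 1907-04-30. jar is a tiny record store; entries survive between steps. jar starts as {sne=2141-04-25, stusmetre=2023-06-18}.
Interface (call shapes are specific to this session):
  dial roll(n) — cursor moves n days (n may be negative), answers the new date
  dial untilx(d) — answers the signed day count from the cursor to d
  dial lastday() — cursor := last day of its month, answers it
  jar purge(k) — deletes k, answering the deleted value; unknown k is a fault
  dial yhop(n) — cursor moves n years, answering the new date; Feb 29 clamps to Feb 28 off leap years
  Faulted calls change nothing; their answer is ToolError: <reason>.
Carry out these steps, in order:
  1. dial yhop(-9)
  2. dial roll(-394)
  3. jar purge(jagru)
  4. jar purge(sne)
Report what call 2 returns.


·→ dial yhop(n=-9)
·← 1898-04-30
·→ dial roll(n=-394)
·← 1897-04-01
·→ jar purge(k=jagru)
·← ToolError: no such key jagru
·→ jar purge(k=sne)
·← 2141-04-25

Answer: 1897-04-01


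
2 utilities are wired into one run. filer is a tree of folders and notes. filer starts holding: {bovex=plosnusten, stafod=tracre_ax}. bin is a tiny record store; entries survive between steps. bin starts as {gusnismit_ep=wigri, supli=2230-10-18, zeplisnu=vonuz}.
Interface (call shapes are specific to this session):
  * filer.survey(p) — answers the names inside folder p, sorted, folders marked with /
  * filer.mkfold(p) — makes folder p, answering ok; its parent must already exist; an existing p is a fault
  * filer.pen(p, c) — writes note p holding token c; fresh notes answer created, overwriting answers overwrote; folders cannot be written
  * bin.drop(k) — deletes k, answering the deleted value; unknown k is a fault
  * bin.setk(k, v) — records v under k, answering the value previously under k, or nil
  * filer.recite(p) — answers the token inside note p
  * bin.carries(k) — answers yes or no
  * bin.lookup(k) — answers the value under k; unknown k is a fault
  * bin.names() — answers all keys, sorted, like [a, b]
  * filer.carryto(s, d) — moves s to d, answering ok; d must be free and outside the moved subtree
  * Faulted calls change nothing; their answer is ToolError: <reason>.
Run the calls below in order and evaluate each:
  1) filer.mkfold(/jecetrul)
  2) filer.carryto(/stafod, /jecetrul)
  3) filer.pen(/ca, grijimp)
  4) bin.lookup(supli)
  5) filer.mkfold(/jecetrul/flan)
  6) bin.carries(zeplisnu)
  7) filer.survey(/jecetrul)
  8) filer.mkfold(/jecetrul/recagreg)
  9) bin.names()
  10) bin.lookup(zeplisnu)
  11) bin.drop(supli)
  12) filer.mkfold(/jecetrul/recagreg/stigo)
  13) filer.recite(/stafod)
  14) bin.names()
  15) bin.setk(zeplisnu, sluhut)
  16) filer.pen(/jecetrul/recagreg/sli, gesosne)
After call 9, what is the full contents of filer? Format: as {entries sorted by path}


Answer: {bovex=plosnusten, ca=grijimp, jecetrul/, jecetrul/flan/, jecetrul/recagreg/, stafod=tracre_ax}

Derivation:
Next I call filer.mkfold with p='/jecetrul', giving ok.
Next I call filer.carryto with s='/stafod', d='/jecetrul', — result: ToolError: exists.
Using filer.pen with p='/ca', c='grijimp', yielding created.
Invoking bin.lookup with k='supli', and see 2230-10-18.
I use filer.mkfold with p='/jecetrul/flan', which returns ok.
I call bin.carries with k='zeplisnu', yielding yes.
I run filer.survey with p='/jecetrul', — result: [flan/].
Now I run filer.mkfold with p='/jecetrul/recagreg', yielding ok.
Then bin.names, → [gusnismit_ep, supli, zeplisnu].
Next I call bin.lookup with k='zeplisnu', — result: vonuz.
Now I run bin.drop with k='supli', — result: 2230-10-18.
I invoke filer.mkfold with p='/jecetrul/recagreg/stigo', giving ok.
Next I call filer.recite with p='/stafod', → tracre_ax.
Invoking bin.names, — result: [gusnismit_ep, zeplisnu].
I use bin.setk with k='zeplisnu', v='sluhut', giving vonuz.
I use filer.pen with p='/jecetrul/recagreg/sli', c='gesosne', and observe created.


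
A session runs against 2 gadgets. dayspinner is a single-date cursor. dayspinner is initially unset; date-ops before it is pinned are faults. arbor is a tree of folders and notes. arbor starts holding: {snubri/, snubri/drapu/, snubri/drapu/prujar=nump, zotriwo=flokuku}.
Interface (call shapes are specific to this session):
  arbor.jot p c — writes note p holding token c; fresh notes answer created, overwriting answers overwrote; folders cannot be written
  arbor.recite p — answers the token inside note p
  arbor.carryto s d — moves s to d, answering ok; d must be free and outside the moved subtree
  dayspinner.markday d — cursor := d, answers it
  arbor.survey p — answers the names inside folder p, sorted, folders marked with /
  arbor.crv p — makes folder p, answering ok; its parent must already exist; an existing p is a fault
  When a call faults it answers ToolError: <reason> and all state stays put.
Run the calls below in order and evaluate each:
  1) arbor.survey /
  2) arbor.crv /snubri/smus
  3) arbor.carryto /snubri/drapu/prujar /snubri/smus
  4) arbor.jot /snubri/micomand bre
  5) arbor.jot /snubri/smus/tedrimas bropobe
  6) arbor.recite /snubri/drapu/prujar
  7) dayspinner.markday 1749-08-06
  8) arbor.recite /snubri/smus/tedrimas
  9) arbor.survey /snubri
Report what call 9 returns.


>>> arbor.survey /
[out] [snubri/, zotriwo]
>>> arbor.crv /snubri/smus
[out] ok
>>> arbor.carryto /snubri/drapu/prujar /snubri/smus
[out] ToolError: exists
>>> arbor.jot /snubri/micomand bre
[out] created
>>> arbor.jot /snubri/smus/tedrimas bropobe
[out] created
>>> arbor.recite /snubri/drapu/prujar
[out] nump
>>> dayspinner.markday 1749-08-06
[out] 1749-08-06
>>> arbor.recite /snubri/smus/tedrimas
[out] bropobe
>>> arbor.survey /snubri
[out] [drapu/, micomand, smus/]

Answer: [drapu/, micomand, smus/]


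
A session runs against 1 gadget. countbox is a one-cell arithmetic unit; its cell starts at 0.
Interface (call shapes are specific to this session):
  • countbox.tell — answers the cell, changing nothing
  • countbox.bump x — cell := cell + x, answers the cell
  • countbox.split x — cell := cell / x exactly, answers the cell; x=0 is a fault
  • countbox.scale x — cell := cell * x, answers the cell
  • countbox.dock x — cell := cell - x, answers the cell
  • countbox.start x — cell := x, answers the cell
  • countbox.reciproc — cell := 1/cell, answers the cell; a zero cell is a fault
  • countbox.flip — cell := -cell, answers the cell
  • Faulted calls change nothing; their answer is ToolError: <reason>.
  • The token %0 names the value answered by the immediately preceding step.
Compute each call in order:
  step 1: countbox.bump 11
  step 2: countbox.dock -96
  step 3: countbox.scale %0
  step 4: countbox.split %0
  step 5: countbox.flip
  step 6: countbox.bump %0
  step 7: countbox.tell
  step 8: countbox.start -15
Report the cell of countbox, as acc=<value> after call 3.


Answer: acc=11449

Derivation:
>>> countbox.bump 11
[out] 11
>>> countbox.dock -96
[out] 107
>>> countbox.scale %0
[out] 11449
>>> countbox.split %0
[out] 1
>>> countbox.flip
[out] -1
>>> countbox.bump %0
[out] -2
>>> countbox.tell
[out] -2
>>> countbox.start -15
[out] -15


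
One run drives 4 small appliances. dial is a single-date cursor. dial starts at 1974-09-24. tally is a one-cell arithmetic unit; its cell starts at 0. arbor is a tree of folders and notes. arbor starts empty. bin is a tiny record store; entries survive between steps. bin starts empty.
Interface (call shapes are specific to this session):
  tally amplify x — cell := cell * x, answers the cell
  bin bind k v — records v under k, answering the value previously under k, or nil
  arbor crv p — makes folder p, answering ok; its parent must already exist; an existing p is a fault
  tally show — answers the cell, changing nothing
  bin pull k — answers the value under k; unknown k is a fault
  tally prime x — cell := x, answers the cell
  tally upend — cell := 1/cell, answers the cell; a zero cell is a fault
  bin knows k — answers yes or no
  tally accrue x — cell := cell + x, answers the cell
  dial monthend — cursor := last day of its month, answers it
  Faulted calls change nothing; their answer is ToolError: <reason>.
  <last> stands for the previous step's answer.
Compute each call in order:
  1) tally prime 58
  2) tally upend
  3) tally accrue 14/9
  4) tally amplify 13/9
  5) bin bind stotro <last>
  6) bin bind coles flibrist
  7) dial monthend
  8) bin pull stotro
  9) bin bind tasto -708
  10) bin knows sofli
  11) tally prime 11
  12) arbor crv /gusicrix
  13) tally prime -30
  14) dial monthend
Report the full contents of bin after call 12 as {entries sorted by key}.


Answer: {coles=flibrist, stotro=10673/4698, tasto=-708}

Derivation:
> tally prime x=58
  58
> tally upend
  1/58
> tally accrue x=14/9
  821/522
> tally amplify x=13/9
  10673/4698
> bin bind k=stotro v=<last>
  nil
> bin bind k=coles v=flibrist
  nil
> dial monthend
  1974-09-30
> bin pull k=stotro
  10673/4698
> bin bind k=tasto v=-708
  nil
> bin knows k=sofli
  no
> tally prime x=11
  11
> arbor crv p=/gusicrix
  ok
> tally prime x=-30
  -30
> dial monthend
  1974-09-30


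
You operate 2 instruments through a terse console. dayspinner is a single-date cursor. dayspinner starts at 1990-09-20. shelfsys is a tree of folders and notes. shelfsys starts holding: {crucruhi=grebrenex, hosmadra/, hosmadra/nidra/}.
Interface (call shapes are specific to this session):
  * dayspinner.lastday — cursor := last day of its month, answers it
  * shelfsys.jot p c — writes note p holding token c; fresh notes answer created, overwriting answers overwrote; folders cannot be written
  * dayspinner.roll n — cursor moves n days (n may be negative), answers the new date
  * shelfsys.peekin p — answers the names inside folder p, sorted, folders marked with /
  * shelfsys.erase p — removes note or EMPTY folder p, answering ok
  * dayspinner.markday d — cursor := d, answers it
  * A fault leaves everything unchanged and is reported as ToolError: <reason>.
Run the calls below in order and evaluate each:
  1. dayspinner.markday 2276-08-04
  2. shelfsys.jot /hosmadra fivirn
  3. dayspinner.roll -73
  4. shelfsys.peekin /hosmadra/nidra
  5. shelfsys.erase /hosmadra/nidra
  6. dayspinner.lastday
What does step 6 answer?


Answer: 2276-05-31

Derivation:
> dayspinner.markday 2276-08-04
= 2276-08-04
> shelfsys.jot /hosmadra fivirn
= ToolError: is a directory
> dayspinner.roll -73
= 2276-05-23
> shelfsys.peekin /hosmadra/nidra
= []
> shelfsys.erase /hosmadra/nidra
= ok
> dayspinner.lastday
= 2276-05-31


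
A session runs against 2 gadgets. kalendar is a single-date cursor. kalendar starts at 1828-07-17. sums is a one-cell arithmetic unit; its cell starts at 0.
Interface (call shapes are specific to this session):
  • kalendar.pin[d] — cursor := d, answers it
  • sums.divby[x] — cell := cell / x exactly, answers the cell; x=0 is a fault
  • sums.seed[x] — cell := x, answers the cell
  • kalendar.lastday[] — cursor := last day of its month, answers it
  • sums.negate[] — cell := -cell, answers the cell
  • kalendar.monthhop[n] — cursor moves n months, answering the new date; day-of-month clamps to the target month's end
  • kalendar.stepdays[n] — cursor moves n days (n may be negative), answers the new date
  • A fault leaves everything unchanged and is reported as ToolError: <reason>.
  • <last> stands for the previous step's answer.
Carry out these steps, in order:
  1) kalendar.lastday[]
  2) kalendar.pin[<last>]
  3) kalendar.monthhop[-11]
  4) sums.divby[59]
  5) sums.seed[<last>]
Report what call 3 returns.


Answer: 1827-08-31

Derivation:
# kalendar.lastday() == 1828-07-31
# kalendar.pin(d='<last>') == 1828-07-31
# kalendar.monthhop(n='-11') == 1827-08-31
# sums.divby(x='59') == 0
# sums.seed(x='<last>') == 0


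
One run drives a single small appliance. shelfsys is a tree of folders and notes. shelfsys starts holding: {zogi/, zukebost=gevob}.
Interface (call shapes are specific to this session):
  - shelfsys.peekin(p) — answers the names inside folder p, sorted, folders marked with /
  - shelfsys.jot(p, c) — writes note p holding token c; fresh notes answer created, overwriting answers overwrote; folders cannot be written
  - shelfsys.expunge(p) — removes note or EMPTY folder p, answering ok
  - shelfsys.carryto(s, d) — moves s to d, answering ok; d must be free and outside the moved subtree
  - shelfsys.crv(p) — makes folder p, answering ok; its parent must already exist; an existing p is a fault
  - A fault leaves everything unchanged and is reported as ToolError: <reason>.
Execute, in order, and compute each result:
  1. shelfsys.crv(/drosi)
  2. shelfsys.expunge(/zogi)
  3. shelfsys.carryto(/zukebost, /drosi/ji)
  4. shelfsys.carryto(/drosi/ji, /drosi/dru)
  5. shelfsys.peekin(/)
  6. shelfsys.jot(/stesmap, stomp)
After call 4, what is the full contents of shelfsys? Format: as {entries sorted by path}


! crv(p='/drosi') ~> ok
! expunge(p='/zogi') ~> ok
! carryto(s='/zukebost', d='/drosi/ji') ~> ok
! carryto(s='/drosi/ji', d='/drosi/dru') ~> ok
! peekin(p='/') ~> [drosi/]
! jot(p='/stesmap', c='stomp') ~> created

Answer: {drosi/, drosi/dru=gevob}


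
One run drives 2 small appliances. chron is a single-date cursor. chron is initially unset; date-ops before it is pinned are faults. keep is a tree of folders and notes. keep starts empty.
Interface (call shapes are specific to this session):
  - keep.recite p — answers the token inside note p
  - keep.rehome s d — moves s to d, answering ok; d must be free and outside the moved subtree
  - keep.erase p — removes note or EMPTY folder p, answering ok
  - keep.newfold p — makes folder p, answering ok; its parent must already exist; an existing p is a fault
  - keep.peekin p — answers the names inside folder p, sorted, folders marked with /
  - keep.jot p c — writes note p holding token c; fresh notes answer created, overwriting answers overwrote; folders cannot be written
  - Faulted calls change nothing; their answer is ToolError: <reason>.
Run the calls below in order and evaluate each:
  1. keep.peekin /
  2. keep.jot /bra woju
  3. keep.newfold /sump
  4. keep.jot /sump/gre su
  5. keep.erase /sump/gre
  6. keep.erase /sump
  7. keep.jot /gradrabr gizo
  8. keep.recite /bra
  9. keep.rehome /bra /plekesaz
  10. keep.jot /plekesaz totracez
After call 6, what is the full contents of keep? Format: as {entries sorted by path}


Answer: {bra=woju}

Derivation:
I call peekin with p→/: [].
I call jot with p→/bra, c→woju, and see created.
I try newfold with p→/sump, → ok.
I call jot with p→/sump/gre, c→su: created.
Calling erase with p→/sump/gre, which returns ok.
Using erase with p→/sump, which returns ok.
I try jot with p→/gradrabr, c→gizo: created.
I invoke recite with p→/bra, yielding woju.
Calling rehome with s→/bra, d→/plekesaz, → ok.
Invoking jot with p→/plekesaz, c→totracez, and get overwrote.


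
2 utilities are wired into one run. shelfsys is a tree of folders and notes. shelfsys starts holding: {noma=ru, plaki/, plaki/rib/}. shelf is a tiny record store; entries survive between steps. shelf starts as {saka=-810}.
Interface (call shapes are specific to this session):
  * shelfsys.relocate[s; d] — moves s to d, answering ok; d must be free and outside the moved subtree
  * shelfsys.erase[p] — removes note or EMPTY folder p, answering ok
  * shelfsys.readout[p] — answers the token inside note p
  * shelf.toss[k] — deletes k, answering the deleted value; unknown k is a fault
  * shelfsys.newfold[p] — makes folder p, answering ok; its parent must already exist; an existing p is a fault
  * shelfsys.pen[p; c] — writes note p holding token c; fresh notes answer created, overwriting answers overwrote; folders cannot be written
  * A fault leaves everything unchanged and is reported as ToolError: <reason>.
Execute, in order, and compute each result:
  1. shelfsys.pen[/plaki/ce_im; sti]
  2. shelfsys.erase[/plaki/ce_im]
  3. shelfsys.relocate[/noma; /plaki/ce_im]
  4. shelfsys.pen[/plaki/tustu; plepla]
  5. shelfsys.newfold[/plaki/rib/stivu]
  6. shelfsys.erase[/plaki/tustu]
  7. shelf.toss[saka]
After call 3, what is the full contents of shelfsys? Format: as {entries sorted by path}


Calling shelfsys.pen on p→/plaki/ce_im, c→sti, and observe created.
Invoking shelfsys.erase on p→/plaki/ce_im: ok.
Then shelfsys.relocate on s→/noma, d→/plaki/ce_im, and get ok.
Using shelfsys.pen on p→/plaki/tustu, c→plepla, giving created.
I try shelfsys.newfold on p→/plaki/rib/stivu, yielding ok.
I use shelfsys.erase on p→/plaki/tustu, and observe ok.
Using shelf.toss on k→saka, giving -810.

Answer: {plaki/, plaki/ce_im=ru, plaki/rib/}


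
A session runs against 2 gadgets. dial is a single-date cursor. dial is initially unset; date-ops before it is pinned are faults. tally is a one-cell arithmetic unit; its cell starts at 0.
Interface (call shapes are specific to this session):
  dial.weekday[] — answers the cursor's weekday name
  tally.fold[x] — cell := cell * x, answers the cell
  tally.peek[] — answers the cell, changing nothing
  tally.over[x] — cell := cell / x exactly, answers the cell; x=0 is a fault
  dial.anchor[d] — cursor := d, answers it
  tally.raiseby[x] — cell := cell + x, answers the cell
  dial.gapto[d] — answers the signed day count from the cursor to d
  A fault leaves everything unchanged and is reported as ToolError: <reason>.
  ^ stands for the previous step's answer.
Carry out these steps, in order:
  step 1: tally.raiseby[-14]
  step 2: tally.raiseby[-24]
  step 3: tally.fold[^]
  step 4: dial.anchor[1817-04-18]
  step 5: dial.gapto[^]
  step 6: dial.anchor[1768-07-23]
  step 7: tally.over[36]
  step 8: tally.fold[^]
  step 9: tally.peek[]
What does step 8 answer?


CALL raiseby[x=-14]
RET  -14
CALL raiseby[x=-24]
RET  -38
CALL fold[x=^]
RET  1444
CALL anchor[d=1817-04-18]
RET  1817-04-18
CALL gapto[d=^]
RET  0
CALL anchor[d=1768-07-23]
RET  1768-07-23
CALL over[x=36]
RET  361/9
CALL fold[x=^]
RET  130321/81
CALL peek[]
RET  130321/81

Answer: 130321/81


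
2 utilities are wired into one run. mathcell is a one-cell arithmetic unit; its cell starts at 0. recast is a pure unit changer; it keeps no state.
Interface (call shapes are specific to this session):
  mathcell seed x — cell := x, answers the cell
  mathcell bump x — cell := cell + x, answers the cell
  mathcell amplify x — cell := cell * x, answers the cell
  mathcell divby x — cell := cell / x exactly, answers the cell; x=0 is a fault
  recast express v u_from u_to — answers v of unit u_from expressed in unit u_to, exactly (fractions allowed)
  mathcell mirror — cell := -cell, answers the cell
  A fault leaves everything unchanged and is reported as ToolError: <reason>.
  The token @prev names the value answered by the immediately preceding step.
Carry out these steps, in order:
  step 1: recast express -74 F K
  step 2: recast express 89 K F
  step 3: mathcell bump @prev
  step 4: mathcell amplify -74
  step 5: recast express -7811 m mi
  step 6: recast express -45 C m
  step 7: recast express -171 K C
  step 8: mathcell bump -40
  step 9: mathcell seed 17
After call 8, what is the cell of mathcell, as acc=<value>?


Answer: acc=1106039/50

Derivation:
Act: recast express[v=-74; u_from=F; u_to=K]
Obs: 38567/180
Act: recast express[v=89; u_from=K; u_to=F]
Obs: -29947/100
Act: mathcell bump[x=@prev]
Obs: -29947/100
Act: mathcell amplify[x=-74]
Obs: 1108039/50
Act: recast express[v=-7811; u_from=m; u_to=mi]
Obs: -976375/201168
Act: recast express[v=-45; u_from=C; u_to=m]
Obs: ToolError: incompatible units
Act: recast express[v=-171; u_from=K; u_to=C]
Obs: -8883/20
Act: mathcell bump[x=-40]
Obs: 1106039/50
Act: mathcell seed[x=17]
Obs: 17
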